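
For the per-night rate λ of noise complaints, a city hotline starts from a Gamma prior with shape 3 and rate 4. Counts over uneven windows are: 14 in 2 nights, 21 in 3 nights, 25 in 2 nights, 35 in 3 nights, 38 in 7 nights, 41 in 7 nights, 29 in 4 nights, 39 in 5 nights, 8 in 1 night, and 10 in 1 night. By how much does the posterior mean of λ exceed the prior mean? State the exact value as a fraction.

935/156

Total count: 14 + 21 + 25 + 35 + 38 + 41 + 29 + 39 + 8 + 10 = 260.
Total exposure: 2 + 3 + 2 + 3 + 7 + 7 + 4 + 5 + 1 + 1 = 35 nights.
The Gamma prior is conjugate for the Poisson rate, so λ | data ~ Gamma(3+260, 4+35) = Gamma(263, 39).
Posterior mean = 263/39 = 263/39; prior mean = 3/4 = 3/4. Difference = 263/39 − 3/4 = 935/156.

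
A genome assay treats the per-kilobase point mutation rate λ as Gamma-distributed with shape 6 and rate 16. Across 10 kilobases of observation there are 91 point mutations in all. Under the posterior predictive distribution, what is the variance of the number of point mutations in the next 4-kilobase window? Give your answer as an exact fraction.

2910/169

Total count 91 over total exposure 10 kilobases.
By Gamma–Poisson conjugacy, the posterior is Gamma(α + Σx, β + Σt) = Gamma(6 + 91, 16 + 10) = Gamma(97, 26).
The posterior predictive for a window of length T is Negative Binomial with variance T·α'·(β'+T)/β'² = 4·97·30/676 = 2910/169.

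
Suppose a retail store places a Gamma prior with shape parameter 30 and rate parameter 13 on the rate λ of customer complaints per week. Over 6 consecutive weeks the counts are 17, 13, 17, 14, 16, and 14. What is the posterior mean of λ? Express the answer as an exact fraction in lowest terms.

Total count: 17 + 13 + 17 + 14 + 16 + 14 = 91.
Total exposure: 6 weeks.
Gamma(α, β) with Poisson data over total exposure Σt gives posterior Gamma(α+Σx, β+Σt) = Gamma(121, 19).
Posterior mean = α'/β' = 121/19.

121/19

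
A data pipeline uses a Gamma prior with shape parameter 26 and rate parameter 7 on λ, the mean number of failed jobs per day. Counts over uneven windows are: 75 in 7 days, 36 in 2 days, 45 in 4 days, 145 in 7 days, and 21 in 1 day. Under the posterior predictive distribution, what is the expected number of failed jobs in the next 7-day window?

Total count: 75 + 36 + 45 + 145 + 21 = 322.
Total exposure: 7 + 2 + 4 + 7 + 1 = 21 days.
Gamma(α, β) with Poisson data over total exposure Σt gives posterior Gamma(α+Σx, β+Σt) = Gamma(348, 28).
Predictive mean over a 7-day window = T·E[λ|data] = 7·348/28 = 87.

87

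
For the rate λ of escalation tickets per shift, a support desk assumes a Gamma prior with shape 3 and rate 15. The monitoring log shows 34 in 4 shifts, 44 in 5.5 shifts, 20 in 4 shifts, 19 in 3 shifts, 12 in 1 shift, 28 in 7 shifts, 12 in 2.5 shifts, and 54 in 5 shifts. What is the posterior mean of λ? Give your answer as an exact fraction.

Total count: 34 + 44 + 20 + 19 + 12 + 28 + 12 + 54 = 223.
Total exposure: 4 + 5.5 + 4 + 3 + 1 + 7 + 2.5 + 5 = 32 shifts.
Conjugate update: add total count to the shape and total exposure to the rate, giving Gamma(226, 47).
Posterior mean = α'/β' = 226/47.

226/47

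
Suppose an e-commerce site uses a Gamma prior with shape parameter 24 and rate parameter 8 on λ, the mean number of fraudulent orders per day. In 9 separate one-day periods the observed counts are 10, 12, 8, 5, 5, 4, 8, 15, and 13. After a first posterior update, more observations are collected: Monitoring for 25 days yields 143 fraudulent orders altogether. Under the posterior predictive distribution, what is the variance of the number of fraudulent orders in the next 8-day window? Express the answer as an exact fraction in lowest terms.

24700/441

Total count: 10 + 12 + 8 + 5 + 5 + 4 + 8 + 15 + 13 = 80.
Total exposure: 9 days.
After the first batch: Gamma(24 + 80, 8 + 9) = Gamma(104, 17).
Total count 143 over total exposure 25 days.
After the second batch: Gamma(104 + 143, 17 + 25) = Gamma(247, 42).
The posterior predictive for a window of length T is Negative Binomial with variance T·α'·(β'+T)/β'² = 8·247·50/1764 = 24700/441.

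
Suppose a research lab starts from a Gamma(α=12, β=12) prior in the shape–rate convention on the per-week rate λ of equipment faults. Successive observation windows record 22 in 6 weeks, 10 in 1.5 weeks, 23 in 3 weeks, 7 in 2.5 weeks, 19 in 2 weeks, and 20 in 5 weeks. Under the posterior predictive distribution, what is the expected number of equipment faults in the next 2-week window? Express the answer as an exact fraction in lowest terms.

113/16

Total count: 22 + 10 + 23 + 7 + 19 + 20 = 101.
Total exposure: 6 + 1.5 + 3 + 2.5 + 2 + 5 = 20 weeks.
Conjugate update: add total count to the shape and total exposure to the rate, giving Gamma(113, 32).
Predictive mean over a 2-week window = T·E[λ|data] = 2·113/32 = 113/16.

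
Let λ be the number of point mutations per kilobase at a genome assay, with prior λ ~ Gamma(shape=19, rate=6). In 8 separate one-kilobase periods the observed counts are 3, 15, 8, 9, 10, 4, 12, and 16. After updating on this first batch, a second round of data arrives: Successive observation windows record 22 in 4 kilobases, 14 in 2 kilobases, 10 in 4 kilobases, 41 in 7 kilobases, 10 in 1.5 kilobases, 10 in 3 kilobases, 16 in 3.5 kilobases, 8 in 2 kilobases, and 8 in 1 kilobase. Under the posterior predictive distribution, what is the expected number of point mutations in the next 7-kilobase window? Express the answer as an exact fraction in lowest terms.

Total count: 3 + 15 + 8 + 9 + 10 + 4 + 12 + 16 = 77.
Total exposure: 8 kilobases.
After the first batch: Gamma(19 + 77, 6 + 8) = Gamma(96, 14).
Total count: 22 + 14 + 10 + 41 + 10 + 10 + 16 + 8 + 8 = 139.
Total exposure: 4 + 2 + 4 + 7 + 1.5 + 3 + 3.5 + 2 + 1 = 28 kilobases.
After the second batch: Gamma(96 + 139, 14 + 28) = Gamma(235, 42).
Predictive mean over a 7-kilobase window = T·E[λ|data] = 7·235/42 = 235/6.

235/6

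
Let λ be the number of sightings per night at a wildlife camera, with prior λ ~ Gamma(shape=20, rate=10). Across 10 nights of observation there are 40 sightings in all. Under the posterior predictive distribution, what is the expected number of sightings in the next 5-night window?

15

Total count 40 over total exposure 10 nights.
Posterior: α' = 20 + 40 = 60, β' = 10 + 10 = 20.
Predictive mean over a 5-night window = T·E[λ|data] = 5·60/20 = 15.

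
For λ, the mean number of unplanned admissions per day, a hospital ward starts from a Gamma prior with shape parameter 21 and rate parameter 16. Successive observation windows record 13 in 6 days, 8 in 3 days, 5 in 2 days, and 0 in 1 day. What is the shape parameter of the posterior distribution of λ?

47

Total count: 13 + 8 + 5 + 0 = 26.
Total exposure: 6 + 3 + 2 + 1 = 12 days.
Posterior: α' = 21 + 26 = 47, β' = 16 + 12 = 28.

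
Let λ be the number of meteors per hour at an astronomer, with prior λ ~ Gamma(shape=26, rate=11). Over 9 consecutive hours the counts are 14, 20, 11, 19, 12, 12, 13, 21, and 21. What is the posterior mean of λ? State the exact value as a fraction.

169/20

Total count: 14 + 20 + 11 + 19 + 12 + 12 + 13 + 21 + 21 = 143.
Total exposure: 9 hours.
The Gamma prior is conjugate for the Poisson rate, so λ | data ~ Gamma(26+143, 11+9) = Gamma(169, 20).
Posterior mean = α'/β' = 169/20.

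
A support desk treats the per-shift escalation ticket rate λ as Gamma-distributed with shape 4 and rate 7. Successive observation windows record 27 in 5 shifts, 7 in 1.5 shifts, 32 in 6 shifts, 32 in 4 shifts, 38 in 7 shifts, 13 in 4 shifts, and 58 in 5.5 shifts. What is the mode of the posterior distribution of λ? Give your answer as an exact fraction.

Total count: 27 + 7 + 32 + 32 + 38 + 13 + 58 = 207.
Total exposure: 5 + 1.5 + 6 + 4 + 7 + 4 + 5.5 = 33 shifts.
By Gamma–Poisson conjugacy, the posterior is Gamma(α + Σx, β + Σt) = Gamma(4 + 207, 7 + 33) = Gamma(211, 40).
Posterior mode = (α'−1)/β' = 210/40 = 21/4.

21/4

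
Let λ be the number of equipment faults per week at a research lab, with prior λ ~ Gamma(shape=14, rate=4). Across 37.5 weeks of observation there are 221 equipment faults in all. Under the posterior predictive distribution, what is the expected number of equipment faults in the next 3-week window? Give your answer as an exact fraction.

1410/83

Total count 221 over total exposure 37.5 weeks.
The Gamma prior is conjugate for the Poisson rate, so λ | data ~ Gamma(14+221, 4+37.5) = Gamma(235, 83/2).
Predictive mean over a 3-week window = T·E[λ|data] = 3·235/(83/2) = 1410/83.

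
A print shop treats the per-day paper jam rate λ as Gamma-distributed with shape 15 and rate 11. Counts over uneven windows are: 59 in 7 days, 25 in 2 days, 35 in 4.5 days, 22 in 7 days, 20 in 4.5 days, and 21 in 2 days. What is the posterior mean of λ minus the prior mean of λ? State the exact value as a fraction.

Total count: 59 + 25 + 35 + 22 + 20 + 21 = 182.
Total exposure: 7 + 2 + 4.5 + 7 + 4.5 + 2 = 27 days.
By Gamma–Poisson conjugacy, the posterior is Gamma(α + Σx, β + Σt) = Gamma(15 + 182, 11 + 27) = Gamma(197, 38).
Posterior mean = 197/38 = 197/38; prior mean = 15/11 = 15/11. Difference = 197/38 − 15/11 = 1597/418.

1597/418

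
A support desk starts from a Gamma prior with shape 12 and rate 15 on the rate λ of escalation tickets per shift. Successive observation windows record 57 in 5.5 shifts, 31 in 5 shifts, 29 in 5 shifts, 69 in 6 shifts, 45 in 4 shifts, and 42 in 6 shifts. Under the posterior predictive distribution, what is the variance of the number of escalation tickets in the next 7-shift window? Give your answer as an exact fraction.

Total count: 57 + 31 + 29 + 69 + 45 + 42 = 273.
Total exposure: 5.5 + 5 + 5 + 6 + 4 + 6 = 31.5 shifts.
Posterior: α' = 12 + 273 = 285, β' = 15 + 31.5 = 93/2.
The posterior predictive for a window of length T is Negative Binomial with variance T·α'·(β'+T)/β'² = 7·285·(107/2)/(8649/4) = 142310/2883.

142310/2883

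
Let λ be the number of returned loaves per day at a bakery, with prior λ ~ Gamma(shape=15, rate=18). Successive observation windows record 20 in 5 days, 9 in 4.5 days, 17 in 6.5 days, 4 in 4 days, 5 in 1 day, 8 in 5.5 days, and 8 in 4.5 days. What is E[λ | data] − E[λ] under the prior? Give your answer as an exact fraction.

Total count: 20 + 9 + 17 + 4 + 5 + 8 + 8 = 71.
Total exposure: 5 + 4.5 + 6.5 + 4 + 1 + 5.5 + 4.5 = 31 days.
By Gamma–Poisson conjugacy, the posterior is Gamma(α + Σx, β + Σt) = Gamma(15 + 71, 18 + 31) = Gamma(86, 49).
Posterior mean = 86/49 = 86/49; prior mean = 15/18 = 5/6. Difference = 86/49 − 5/6 = 271/294.

271/294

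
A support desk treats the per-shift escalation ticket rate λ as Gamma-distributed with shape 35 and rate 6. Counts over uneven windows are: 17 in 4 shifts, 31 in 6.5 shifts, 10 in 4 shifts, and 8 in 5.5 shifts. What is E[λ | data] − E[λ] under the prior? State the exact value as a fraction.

-76/39

Total count: 17 + 31 + 10 + 8 = 66.
Total exposure: 4 + 6.5 + 4 + 5.5 = 20 shifts.
Conjugate update: add total count to the shape and total exposure to the rate, giving Gamma(101, 26).
Posterior mean = 101/26 = 101/26; prior mean = 35/6 = 35/6. Difference = 101/26 − 35/6 = -76/39.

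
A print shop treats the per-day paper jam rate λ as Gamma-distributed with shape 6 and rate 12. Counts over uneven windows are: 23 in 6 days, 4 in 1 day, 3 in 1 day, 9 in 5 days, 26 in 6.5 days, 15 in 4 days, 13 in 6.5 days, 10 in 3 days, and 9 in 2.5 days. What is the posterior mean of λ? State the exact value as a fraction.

236/95

Total count: 23 + 4 + 3 + 9 + 26 + 15 + 13 + 10 + 9 = 112.
Total exposure: 6 + 1 + 1 + 5 + 6.5 + 4 + 6.5 + 3 + 2.5 = 35.5 days.
Gamma(α, β) with Poisson data over total exposure Σt gives posterior Gamma(α+Σx, β+Σt) = Gamma(118, 95/2).
Posterior mean = α'/β' = 118/(95/2) = 236/95.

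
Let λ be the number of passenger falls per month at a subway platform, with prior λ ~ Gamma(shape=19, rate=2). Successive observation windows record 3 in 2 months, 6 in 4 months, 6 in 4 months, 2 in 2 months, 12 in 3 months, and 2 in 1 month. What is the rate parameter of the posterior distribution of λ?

Total count: 3 + 6 + 6 + 2 + 12 + 2 = 31.
Total exposure: 2 + 4 + 4 + 2 + 3 + 1 = 16 months.
Gamma(α, β) with Poisson data over total exposure Σt gives posterior Gamma(α+Σx, β+Σt) = Gamma(50, 18).

18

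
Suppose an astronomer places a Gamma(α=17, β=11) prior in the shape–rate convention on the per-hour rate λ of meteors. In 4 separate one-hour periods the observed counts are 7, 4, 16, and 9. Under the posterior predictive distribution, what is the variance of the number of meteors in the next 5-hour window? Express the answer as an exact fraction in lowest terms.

212/9

Total count: 7 + 4 + 16 + 9 = 36.
Total exposure: 4 hours.
Posterior: α' = 17 + 36 = 53, β' = 11 + 4 = 15.
The posterior predictive for a window of length T is Negative Binomial with variance T·α'·(β'+T)/β'² = 5·53·20/225 = 212/9.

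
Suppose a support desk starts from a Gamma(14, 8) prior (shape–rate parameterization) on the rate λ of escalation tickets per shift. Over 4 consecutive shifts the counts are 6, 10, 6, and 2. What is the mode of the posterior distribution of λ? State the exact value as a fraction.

37/12

Total count: 6 + 10 + 6 + 2 = 24.
Total exposure: 4 shifts.
Gamma(α, β) with Poisson data over total exposure Σt gives posterior Gamma(α+Σx, β+Σt) = Gamma(38, 12).
Posterior mode = (α'−1)/β' = 37/12.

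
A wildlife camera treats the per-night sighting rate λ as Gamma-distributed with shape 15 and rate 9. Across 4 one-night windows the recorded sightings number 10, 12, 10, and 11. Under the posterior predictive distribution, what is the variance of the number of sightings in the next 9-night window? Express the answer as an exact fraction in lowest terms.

Total count: 10 + 12 + 10 + 11 = 43.
Total exposure: 4 nights.
Gamma(α, β) with Poisson data over total exposure Σt gives posterior Gamma(α+Σx, β+Σt) = Gamma(58, 13).
The posterior predictive for a window of length T is Negative Binomial with variance T·α'·(β'+T)/β'² = 9·58·22/169 = 11484/169.

11484/169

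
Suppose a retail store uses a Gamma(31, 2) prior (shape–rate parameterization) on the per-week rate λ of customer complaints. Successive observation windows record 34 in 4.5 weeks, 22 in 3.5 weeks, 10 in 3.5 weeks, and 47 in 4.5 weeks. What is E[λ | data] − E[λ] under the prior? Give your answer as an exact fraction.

-15/2

Total count: 34 + 22 + 10 + 47 = 113.
Total exposure: 4.5 + 3.5 + 3.5 + 4.5 = 16 weeks.
The Gamma prior is conjugate for the Poisson rate, so λ | data ~ Gamma(31+113, 2+16) = Gamma(144, 18).
Posterior mean = 144/18 = 8; prior mean = 31/2 = 31/2. Difference = 8 − 31/2 = -15/2.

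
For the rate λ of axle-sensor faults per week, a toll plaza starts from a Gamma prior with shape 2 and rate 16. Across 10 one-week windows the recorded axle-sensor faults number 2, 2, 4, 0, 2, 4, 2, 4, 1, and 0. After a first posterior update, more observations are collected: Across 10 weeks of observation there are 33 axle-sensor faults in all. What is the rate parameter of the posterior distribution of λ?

Total count: 2 + 2 + 4 + 0 + 2 + 4 + 2 + 4 + 1 + 0 = 21.
Total exposure: 10 weeks.
After the first batch: Gamma(2 + 21, 16 + 10) = Gamma(23, 26).
Total count 33 over total exposure 10 weeks.
After the second batch: Gamma(23 + 33, 26 + 10) = Gamma(56, 36).

36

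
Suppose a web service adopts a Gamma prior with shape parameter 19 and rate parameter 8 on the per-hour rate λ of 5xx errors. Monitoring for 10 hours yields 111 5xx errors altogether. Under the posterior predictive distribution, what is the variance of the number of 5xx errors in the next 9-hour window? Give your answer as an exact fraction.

195/2

Total count 111 over total exposure 10 hours.
Conjugate update: add total count to the shape and total exposure to the rate, giving Gamma(130, 18).
The posterior predictive for a window of length T is Negative Binomial with variance T·α'·(β'+T)/β'² = 9·130·27/324 = 195/2.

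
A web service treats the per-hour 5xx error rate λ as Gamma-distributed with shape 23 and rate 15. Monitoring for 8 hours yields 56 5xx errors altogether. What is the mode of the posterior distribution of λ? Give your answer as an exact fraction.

78/23

Total count 56 over total exposure 8 hours.
Conjugate update: add total count to the shape and total exposure to the rate, giving Gamma(79, 23).
Posterior mode = (α'−1)/β' = 78/23.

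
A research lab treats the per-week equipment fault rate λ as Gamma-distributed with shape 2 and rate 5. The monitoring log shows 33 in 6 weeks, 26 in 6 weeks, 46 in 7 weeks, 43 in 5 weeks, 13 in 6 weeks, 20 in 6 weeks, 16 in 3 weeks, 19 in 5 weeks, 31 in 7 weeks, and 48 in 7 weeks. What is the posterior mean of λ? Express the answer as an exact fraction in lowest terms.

33/7

Total count: 33 + 26 + 46 + 43 + 13 + 20 + 16 + 19 + 31 + 48 = 295.
Total exposure: 6 + 6 + 7 + 5 + 6 + 6 + 3 + 5 + 7 + 7 = 58 weeks.
The Gamma prior is conjugate for the Poisson rate, so λ | data ~ Gamma(2+295, 5+58) = Gamma(297, 63).
Posterior mean = α'/β' = 297/63 = 33/7.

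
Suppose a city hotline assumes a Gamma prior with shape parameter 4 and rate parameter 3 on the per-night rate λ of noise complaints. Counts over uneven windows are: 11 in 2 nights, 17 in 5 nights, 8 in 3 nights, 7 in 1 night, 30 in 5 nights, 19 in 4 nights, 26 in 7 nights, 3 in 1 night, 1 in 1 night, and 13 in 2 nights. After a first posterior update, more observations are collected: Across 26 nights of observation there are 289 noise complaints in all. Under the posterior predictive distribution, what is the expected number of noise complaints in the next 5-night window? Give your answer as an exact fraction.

107/3

Total count: 11 + 17 + 8 + 7 + 30 + 19 + 26 + 3 + 1 + 13 = 135.
Total exposure: 2 + 5 + 3 + 1 + 5 + 4 + 7 + 1 + 1 + 2 = 31 nights.
After the first batch: Gamma(4 + 135, 3 + 31) = Gamma(139, 34).
Total count 289 over total exposure 26 nights.
After the second batch: Gamma(139 + 289, 34 + 26) = Gamma(428, 60).
Predictive mean over a 5-night window = T·E[λ|data] = 5·428/60 = 107/3.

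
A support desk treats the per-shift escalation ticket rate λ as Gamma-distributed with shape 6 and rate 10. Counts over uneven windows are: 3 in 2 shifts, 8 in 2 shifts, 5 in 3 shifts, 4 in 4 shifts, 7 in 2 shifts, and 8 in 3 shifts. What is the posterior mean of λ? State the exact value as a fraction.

41/26

Total count: 3 + 8 + 5 + 4 + 7 + 8 = 35.
Total exposure: 2 + 2 + 3 + 4 + 2 + 3 = 16 shifts.
Gamma(α, β) with Poisson data over total exposure Σt gives posterior Gamma(α+Σx, β+Σt) = Gamma(41, 26).
Posterior mean = α'/β' = 41/26.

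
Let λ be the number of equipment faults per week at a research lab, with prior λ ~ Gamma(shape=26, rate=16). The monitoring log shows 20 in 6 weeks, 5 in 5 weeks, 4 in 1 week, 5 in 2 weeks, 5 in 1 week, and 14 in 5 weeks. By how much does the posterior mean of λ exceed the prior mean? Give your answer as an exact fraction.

41/72

Total count: 20 + 5 + 4 + 5 + 5 + 14 = 53.
Total exposure: 6 + 5 + 1 + 2 + 1 + 5 = 20 weeks.
By Gamma–Poisson conjugacy, the posterior is Gamma(α + Σx, β + Σt) = Gamma(26 + 53, 16 + 20) = Gamma(79, 36).
Posterior mean = 79/36 = 79/36; prior mean = 26/16 = 13/8. Difference = 79/36 − 13/8 = 41/72.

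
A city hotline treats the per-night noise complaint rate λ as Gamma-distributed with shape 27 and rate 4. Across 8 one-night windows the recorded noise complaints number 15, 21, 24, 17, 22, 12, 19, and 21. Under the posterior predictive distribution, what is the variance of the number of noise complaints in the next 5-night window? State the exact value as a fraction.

7565/72

Total count: 15 + 21 + 24 + 17 + 22 + 12 + 19 + 21 = 151.
Total exposure: 8 nights.
The Gamma prior is conjugate for the Poisson rate, so λ | data ~ Gamma(27+151, 4+8) = Gamma(178, 12).
The posterior predictive for a window of length T is Negative Binomial with variance T·α'·(β'+T)/β'² = 5·178·17/144 = 7565/72.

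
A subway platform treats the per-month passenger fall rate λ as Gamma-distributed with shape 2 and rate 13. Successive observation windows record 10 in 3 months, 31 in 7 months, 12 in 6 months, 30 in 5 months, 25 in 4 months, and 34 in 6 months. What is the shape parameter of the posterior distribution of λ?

144

Total count: 10 + 31 + 12 + 30 + 25 + 34 = 142.
Total exposure: 3 + 7 + 6 + 5 + 4 + 6 = 31 months.
Posterior: α' = 2 + 142 = 144, β' = 13 + 31 = 44.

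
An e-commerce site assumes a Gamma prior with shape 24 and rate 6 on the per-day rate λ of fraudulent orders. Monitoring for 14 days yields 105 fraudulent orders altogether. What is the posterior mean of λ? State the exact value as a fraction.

Total count 105 over total exposure 14 days.
Conjugate update: add total count to the shape and total exposure to the rate, giving Gamma(129, 20).
Posterior mean = α'/β' = 129/20.

129/20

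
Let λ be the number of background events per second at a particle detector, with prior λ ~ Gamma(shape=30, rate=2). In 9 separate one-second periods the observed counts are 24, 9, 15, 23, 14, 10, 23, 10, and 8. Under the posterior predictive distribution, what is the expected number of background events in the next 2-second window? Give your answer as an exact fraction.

Total count: 24 + 9 + 15 + 23 + 14 + 10 + 23 + 10 + 8 = 136.
Total exposure: 9 seconds.
Gamma(α, β) with Poisson data over total exposure Σt gives posterior Gamma(α+Σx, β+Σt) = Gamma(166, 11).
Predictive mean over a 2-second window = T·E[λ|data] = 2·166/11 = 332/11.

332/11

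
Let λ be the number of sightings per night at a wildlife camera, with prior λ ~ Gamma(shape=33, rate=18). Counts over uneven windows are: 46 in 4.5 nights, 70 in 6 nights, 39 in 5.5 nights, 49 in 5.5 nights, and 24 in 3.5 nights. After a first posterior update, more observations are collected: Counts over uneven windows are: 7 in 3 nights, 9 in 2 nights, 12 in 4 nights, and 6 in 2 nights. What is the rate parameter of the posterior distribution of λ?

Total count: 46 + 70 + 39 + 49 + 24 = 228.
Total exposure: 4.5 + 6 + 5.5 + 5.5 + 3.5 = 25 nights.
After the first batch: Gamma(33 + 228, 18 + 25) = Gamma(261, 43).
Total count: 7 + 9 + 12 + 6 = 34.
Total exposure: 3 + 2 + 4 + 2 = 11 nights.
After the second batch: Gamma(261 + 34, 43 + 11) = Gamma(295, 54).

54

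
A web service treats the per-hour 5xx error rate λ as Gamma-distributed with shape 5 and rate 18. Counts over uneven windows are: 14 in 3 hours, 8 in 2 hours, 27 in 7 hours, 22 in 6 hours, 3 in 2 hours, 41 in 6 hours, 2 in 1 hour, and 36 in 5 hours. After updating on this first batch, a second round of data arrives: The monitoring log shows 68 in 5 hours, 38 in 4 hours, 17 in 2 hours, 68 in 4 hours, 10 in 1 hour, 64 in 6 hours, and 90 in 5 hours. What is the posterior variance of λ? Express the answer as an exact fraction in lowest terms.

513/5929

Total count: 14 + 8 + 27 + 22 + 3 + 41 + 2 + 36 = 153.
Total exposure: 3 + 2 + 7 + 6 + 2 + 6 + 1 + 5 = 32 hours.
After the first batch: Gamma(5 + 153, 18 + 32) = Gamma(158, 50).
Total count: 68 + 38 + 17 + 68 + 10 + 64 + 90 = 355.
Total exposure: 5 + 4 + 2 + 4 + 1 + 6 + 5 = 27 hours.
After the second batch: Gamma(158 + 355, 50 + 27) = Gamma(513, 77).
Posterior variance = α'/β'² = 513/5929.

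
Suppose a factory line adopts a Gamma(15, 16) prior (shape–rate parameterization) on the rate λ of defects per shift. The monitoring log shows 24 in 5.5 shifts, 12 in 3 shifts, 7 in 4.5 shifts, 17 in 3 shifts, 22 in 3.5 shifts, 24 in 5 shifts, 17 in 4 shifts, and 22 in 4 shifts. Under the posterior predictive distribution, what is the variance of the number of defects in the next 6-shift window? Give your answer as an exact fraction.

209280/9409

Total count: 24 + 12 + 7 + 17 + 22 + 24 + 17 + 22 = 145.
Total exposure: 5.5 + 3 + 4.5 + 3 + 3.5 + 5 + 4 + 4 = 32.5 shifts.
By Gamma–Poisson conjugacy, the posterior is Gamma(α + Σx, β + Σt) = Gamma(15 + 145, 16 + 32.5) = Gamma(160, 97/2).
The posterior predictive for a window of length T is Negative Binomial with variance T·α'·(β'+T)/β'² = 6·160·(109/2)/(9409/4) = 209280/9409.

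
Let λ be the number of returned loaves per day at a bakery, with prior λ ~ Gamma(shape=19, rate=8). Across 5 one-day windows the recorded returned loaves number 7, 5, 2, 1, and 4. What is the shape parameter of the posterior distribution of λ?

38

Total count: 7 + 5 + 2 + 1 + 4 = 19.
Total exposure: 5 days.
Conjugate update: add total count to the shape and total exposure to the rate, giving Gamma(38, 13).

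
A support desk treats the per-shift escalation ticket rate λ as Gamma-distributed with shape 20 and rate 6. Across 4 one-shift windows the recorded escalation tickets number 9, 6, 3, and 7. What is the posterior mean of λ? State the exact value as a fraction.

Total count: 9 + 6 + 3 + 7 = 25.
Total exposure: 4 shifts.
Gamma(α, β) with Poisson data over total exposure Σt gives posterior Gamma(α+Σx, β+Σt) = Gamma(45, 10).
Posterior mean = α'/β' = 45/10 = 9/2.

9/2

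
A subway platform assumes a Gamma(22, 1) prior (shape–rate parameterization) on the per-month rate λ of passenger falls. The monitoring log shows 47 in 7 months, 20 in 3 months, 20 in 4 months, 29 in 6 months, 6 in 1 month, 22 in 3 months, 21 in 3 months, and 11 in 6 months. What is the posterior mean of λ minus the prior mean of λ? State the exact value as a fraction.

Total count: 47 + 20 + 20 + 29 + 6 + 22 + 21 + 11 = 176.
Total exposure: 7 + 3 + 4 + 6 + 1 + 3 + 3 + 6 = 33 months.
Conjugate update: add total count to the shape and total exposure to the rate, giving Gamma(198, 34).
Posterior mean = 198/34 = 99/17; prior mean = 22/1 = 22. Difference = 99/17 − 22 = -275/17.

-275/17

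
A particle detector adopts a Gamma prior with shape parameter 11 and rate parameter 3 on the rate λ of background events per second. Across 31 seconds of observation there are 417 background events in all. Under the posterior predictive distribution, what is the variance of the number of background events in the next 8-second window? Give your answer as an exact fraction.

35952/289

Total count 417 over total exposure 31 seconds.
Posterior: α' = 11 + 417 = 428, β' = 3 + 31 = 34.
The posterior predictive for a window of length T is Negative Binomial with variance T·α'·(β'+T)/β'² = 8·428·42/1156 = 35952/289.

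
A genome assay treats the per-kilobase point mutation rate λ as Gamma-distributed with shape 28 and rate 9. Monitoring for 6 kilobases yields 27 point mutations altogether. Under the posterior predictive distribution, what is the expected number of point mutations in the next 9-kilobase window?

33

Total count 27 over total exposure 6 kilobases.
Conjugate update: add total count to the shape and total exposure to the rate, giving Gamma(55, 15).
Predictive mean over a 9-kilobase window = T·E[λ|data] = 9·55/15 = 33.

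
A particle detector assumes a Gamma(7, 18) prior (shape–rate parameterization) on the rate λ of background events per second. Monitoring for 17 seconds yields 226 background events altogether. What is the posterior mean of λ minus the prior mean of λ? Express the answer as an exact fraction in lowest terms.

3949/630

Total count 226 over total exposure 17 seconds.
By Gamma–Poisson conjugacy, the posterior is Gamma(α + Σx, β + Σt) = Gamma(7 + 226, 18 + 17) = Gamma(233, 35).
Posterior mean = 233/35 = 233/35; prior mean = 7/18 = 7/18. Difference = 233/35 − 7/18 = 3949/630.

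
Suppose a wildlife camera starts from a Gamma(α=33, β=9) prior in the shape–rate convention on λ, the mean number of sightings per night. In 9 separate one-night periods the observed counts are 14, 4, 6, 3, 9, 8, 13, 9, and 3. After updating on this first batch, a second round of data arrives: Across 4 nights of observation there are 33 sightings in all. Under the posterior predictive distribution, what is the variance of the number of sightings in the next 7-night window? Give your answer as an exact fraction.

Total count: 14 + 4 + 6 + 3 + 9 + 8 + 13 + 9 + 3 = 69.
Total exposure: 9 nights.
After the first batch: Gamma(33 + 69, 9 + 9) = Gamma(102, 18).
Total count 33 over total exposure 4 nights.
After the second batch: Gamma(102 + 33, 18 + 4) = Gamma(135, 22).
The posterior predictive for a window of length T is Negative Binomial with variance T·α'·(β'+T)/β'² = 7·135·29/484 = 27405/484.

27405/484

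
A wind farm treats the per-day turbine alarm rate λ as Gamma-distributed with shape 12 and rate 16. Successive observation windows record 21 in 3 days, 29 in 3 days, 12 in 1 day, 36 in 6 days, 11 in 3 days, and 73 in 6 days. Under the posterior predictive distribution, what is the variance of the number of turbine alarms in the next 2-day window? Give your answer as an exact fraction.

Total count: 21 + 29 + 12 + 36 + 11 + 73 = 182.
Total exposure: 3 + 3 + 1 + 6 + 3 + 6 = 22 days.
Posterior: α' = 12 + 182 = 194, β' = 16 + 22 = 38.
The posterior predictive for a window of length T is Negative Binomial with variance T·α'·(β'+T)/β'² = 2·194·40/1444 = 3880/361.

3880/361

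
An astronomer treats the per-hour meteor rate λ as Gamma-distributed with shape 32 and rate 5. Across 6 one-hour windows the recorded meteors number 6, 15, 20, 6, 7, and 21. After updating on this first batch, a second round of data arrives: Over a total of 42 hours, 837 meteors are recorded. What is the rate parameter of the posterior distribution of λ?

53

Total count: 6 + 15 + 20 + 6 + 7 + 21 = 75.
Total exposure: 6 hours.
After the first batch: Gamma(32 + 75, 5 + 6) = Gamma(107, 11).
Total count 837 over total exposure 42 hours.
After the second batch: Gamma(107 + 837, 11 + 42) = Gamma(944, 53).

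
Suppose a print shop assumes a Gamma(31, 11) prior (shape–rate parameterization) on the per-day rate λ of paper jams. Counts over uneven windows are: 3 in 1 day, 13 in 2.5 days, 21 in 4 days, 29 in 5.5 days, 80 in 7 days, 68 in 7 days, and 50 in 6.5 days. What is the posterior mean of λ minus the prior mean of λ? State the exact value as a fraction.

3731/979

Total count: 3 + 13 + 21 + 29 + 80 + 68 + 50 = 264.
Total exposure: 1 + 2.5 + 4 + 5.5 + 7 + 7 + 6.5 = 33.5 days.
Gamma(α, β) with Poisson data over total exposure Σt gives posterior Gamma(α+Σx, β+Σt) = Gamma(295, 89/2).
Posterior mean = 295/(89/2) = 590/89; prior mean = 31/11 = 31/11. Difference = 590/89 − 31/11 = 3731/979.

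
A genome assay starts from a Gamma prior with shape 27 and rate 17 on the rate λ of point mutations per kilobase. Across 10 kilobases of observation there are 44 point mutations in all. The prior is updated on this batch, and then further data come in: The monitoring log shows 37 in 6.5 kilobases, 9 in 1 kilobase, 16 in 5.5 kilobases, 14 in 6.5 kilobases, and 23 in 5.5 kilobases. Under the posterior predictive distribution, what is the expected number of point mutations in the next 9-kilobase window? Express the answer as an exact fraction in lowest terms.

Total count 44 over total exposure 10 kilobases.
After the first batch: Gamma(27 + 44, 17 + 10) = Gamma(71, 27).
Total count: 37 + 9 + 16 + 14 + 23 = 99.
Total exposure: 6.5 + 1 + 5.5 + 6.5 + 5.5 = 25 kilobases.
After the second batch: Gamma(71 + 99, 27 + 25) = Gamma(170, 52).
Predictive mean over a 9-kilobase window = T·E[λ|data] = 9·170/52 = 765/26.

765/26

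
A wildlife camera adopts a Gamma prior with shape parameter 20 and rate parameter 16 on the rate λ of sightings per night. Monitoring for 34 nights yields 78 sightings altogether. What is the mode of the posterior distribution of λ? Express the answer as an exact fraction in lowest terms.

97/50

Total count 78 over total exposure 34 nights.
The Gamma prior is conjugate for the Poisson rate, so λ | data ~ Gamma(20+78, 16+34) = Gamma(98, 50).
Posterior mode = (α'−1)/β' = 97/50.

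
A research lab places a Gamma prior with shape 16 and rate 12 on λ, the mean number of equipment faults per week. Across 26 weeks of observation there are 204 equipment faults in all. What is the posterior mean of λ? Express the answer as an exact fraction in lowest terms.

110/19

Total count 204 over total exposure 26 weeks.
Gamma(α, β) with Poisson data over total exposure Σt gives posterior Gamma(α+Σx, β+Σt) = Gamma(220, 38).
Posterior mean = α'/β' = 220/38 = 110/19.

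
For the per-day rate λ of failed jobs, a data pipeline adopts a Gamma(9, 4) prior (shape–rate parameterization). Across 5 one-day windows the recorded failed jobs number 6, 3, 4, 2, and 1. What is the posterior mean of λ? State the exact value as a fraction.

Total count: 6 + 3 + 4 + 2 + 1 = 16.
Total exposure: 5 days.
The Gamma prior is conjugate for the Poisson rate, so λ | data ~ Gamma(9+16, 4+5) = Gamma(25, 9).
Posterior mean = α'/β' = 25/9.

25/9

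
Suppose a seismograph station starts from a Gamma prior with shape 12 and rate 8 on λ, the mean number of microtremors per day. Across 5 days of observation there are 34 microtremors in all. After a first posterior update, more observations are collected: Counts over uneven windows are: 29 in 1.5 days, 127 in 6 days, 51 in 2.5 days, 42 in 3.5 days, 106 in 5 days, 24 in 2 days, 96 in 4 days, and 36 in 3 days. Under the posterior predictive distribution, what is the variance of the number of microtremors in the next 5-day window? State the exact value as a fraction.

506870/6561

Total count 34 over total exposure 5 days.
After the first batch: Gamma(12 + 34, 8 + 5) = Gamma(46, 13).
Total count: 29 + 127 + 51 + 42 + 106 + 24 + 96 + 36 = 511.
Total exposure: 1.5 + 6 + 2.5 + 3.5 + 5 + 2 + 4 + 3 = 27.5 days.
After the second batch: Gamma(46 + 511, 13 + 27.5) = Gamma(557, 81/2).
The posterior predictive for a window of length T is Negative Binomial with variance T·α'·(β'+T)/β'² = 5·557·(91/2)/(6561/4) = 506870/6561.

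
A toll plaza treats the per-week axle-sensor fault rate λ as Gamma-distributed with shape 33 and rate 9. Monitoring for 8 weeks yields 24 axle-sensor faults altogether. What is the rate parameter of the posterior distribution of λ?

Total count 24 over total exposure 8 weeks.
Conjugate update: add total count to the shape and total exposure to the rate, giving Gamma(57, 17).

17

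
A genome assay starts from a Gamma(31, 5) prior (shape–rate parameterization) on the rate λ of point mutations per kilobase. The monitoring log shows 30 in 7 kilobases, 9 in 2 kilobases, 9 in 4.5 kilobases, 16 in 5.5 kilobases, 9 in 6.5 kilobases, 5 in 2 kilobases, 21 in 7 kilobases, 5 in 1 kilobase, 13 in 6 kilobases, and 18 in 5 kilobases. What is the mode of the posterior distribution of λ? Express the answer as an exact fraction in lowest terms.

Total count: 30 + 9 + 9 + 16 + 9 + 5 + 21 + 5 + 13 + 18 = 135.
Total exposure: 7 + 2 + 4.5 + 5.5 + 6.5 + 2 + 7 + 1 + 6 + 5 = 46.5 kilobases.
Conjugate update: add total count to the shape and total exposure to the rate, giving Gamma(166, 103/2).
Posterior mode = (α'−1)/β' = 165/(103/2) = 330/103.

330/103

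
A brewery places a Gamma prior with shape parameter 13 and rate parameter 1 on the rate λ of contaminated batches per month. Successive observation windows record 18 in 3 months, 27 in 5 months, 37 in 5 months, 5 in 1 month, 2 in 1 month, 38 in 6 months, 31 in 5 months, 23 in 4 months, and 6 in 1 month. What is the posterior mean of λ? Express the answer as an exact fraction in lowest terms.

Total count: 18 + 27 + 37 + 5 + 2 + 38 + 31 + 23 + 6 = 187.
Total exposure: 3 + 5 + 5 + 1 + 1 + 6 + 5 + 4 + 1 = 31 months.
The Gamma prior is conjugate for the Poisson rate, so λ | data ~ Gamma(13+187, 1+31) = Gamma(200, 32).
Posterior mean = α'/β' = 200/32 = 25/4.

25/4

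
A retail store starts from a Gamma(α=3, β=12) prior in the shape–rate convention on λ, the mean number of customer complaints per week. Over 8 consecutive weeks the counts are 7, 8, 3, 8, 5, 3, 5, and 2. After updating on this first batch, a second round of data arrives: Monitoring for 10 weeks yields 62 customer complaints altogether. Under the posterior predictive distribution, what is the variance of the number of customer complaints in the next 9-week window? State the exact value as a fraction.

Total count: 7 + 8 + 3 + 8 + 5 + 3 + 5 + 2 = 41.
Total exposure: 8 weeks.
After the first batch: Gamma(3 + 41, 12 + 8) = Gamma(44, 20).
Total count 62 over total exposure 10 weeks.
After the second batch: Gamma(44 + 62, 20 + 10) = Gamma(106, 30).
The posterior predictive for a window of length T is Negative Binomial with variance T·α'·(β'+T)/β'² = 9·106·39/900 = 2067/50.

2067/50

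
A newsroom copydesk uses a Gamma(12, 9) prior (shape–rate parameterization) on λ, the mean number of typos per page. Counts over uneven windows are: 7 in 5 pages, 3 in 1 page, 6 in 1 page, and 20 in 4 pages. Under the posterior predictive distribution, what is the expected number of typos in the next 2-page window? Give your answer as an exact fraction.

24/5

Total count: 7 + 3 + 6 + 20 = 36.
Total exposure: 5 + 1 + 1 + 4 = 11 pages.
Gamma(α, β) with Poisson data over total exposure Σt gives posterior Gamma(α+Σx, β+Σt) = Gamma(48, 20).
Predictive mean over a 2-page window = T·E[λ|data] = 2·48/20 = 24/5.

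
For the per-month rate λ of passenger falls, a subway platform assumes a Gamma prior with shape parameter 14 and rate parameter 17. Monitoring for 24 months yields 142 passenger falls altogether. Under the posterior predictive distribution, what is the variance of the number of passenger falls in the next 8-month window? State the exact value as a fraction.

Total count 142 over total exposure 24 months.
Conjugate update: add total count to the shape and total exposure to the rate, giving Gamma(156, 41).
The posterior predictive for a window of length T is Negative Binomial with variance T·α'·(β'+T)/β'² = 8·156·49/1681 = 61152/1681.

61152/1681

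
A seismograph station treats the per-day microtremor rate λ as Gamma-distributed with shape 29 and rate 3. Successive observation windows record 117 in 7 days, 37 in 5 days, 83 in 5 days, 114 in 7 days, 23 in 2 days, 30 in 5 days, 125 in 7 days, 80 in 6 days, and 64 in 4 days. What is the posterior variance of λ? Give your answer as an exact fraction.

Total count: 117 + 37 + 83 + 114 + 23 + 30 + 125 + 80 + 64 = 673.
Total exposure: 7 + 5 + 5 + 7 + 2 + 5 + 7 + 6 + 4 = 48 days.
Posterior: α' = 29 + 673 = 702, β' = 3 + 48 = 51.
Posterior variance = α'/β'² = 702/2601 = 78/289.

78/289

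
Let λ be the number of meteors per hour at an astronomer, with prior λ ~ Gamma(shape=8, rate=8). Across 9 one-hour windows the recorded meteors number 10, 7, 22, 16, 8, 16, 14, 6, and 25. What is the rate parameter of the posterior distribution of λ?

17

Total count: 10 + 7 + 22 + 16 + 8 + 16 + 14 + 6 + 25 = 124.
Total exposure: 9 hours.
Posterior: α' = 8 + 124 = 132, β' = 8 + 9 = 17.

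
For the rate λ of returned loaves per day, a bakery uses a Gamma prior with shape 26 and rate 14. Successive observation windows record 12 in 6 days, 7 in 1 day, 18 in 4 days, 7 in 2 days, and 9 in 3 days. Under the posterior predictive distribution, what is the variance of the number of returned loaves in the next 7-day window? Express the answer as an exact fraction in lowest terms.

Total count: 12 + 7 + 18 + 7 + 9 = 53.
Total exposure: 6 + 1 + 4 + 2 + 3 = 16 days.
Gamma(α, β) with Poisson data over total exposure Σt gives posterior Gamma(α+Σx, β+Σt) = Gamma(79, 30).
The posterior predictive for a window of length T is Negative Binomial with variance T·α'·(β'+T)/β'² = 7·79·37/900 = 20461/900.

20461/900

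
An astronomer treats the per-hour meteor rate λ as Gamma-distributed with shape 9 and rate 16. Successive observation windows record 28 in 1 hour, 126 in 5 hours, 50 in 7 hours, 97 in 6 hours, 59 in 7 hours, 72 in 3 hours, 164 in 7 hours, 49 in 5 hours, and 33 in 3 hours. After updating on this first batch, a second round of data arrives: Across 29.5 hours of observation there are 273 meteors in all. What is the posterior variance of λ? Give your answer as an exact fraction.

Total count: 28 + 126 + 50 + 97 + 59 + 72 + 164 + 49 + 33 = 678.
Total exposure: 1 + 5 + 7 + 6 + 7 + 3 + 7 + 5 + 3 = 44 hours.
After the first batch: Gamma(9 + 678, 16 + 44) = Gamma(687, 60).
Total count 273 over total exposure 29.5 hours.
After the second batch: Gamma(687 + 273, 60 + 29.5) = Gamma(960, 179/2).
Posterior variance = α'/β'² = 960/(32041/4) = 3840/32041.

3840/32041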